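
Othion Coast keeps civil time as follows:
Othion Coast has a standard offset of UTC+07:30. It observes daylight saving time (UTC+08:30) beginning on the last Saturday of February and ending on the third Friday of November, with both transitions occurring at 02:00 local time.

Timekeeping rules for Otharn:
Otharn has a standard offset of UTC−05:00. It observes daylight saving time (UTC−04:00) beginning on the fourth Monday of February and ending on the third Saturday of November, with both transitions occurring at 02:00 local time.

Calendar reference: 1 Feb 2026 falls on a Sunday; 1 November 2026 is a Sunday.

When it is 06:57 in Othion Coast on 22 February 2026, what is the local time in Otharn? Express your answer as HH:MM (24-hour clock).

1 February 2026 is a Sunday, so Saturdays fall on 7, 14, 21, 28; the last is February 28.
1 November 2026 is a Sunday, so the first Friday is November 6 and the third is November 20.
22 February 2026 does not fall between 28 February and 20 November, so daylight saving is not in effect and Othion Coast is at UTC+07:30.
06:57 Othion Coast − 7h30m = 23:27 UTC (rolling into the previous day, 21 February 2026).
1 February 2026 is a Sunday, so the first Monday is February 2 and the fourth is February 23.
1 November 2026 is a Sunday, so the first Saturday is November 7 and the third is November 21.
At the standard offset (UTC−05:00), 23:27 UTC − 5h = 18:27 Otharn standard time.
The standard-time date in Otharn, 21 February 2026, does not fall between 23 February and 21 November, so daylight saving is not in effect and Otharn is at UTC−05:00.
23:27 UTC − 5h = 18:27 Otharn.

18:27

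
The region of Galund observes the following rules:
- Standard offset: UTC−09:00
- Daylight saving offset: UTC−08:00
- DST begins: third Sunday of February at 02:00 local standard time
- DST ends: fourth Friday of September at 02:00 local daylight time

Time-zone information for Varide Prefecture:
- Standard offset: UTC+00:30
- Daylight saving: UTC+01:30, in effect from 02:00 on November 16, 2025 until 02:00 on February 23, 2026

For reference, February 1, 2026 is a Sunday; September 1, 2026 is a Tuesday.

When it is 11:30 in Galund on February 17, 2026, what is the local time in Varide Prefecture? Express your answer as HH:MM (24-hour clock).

1 February 2026 is a Sunday, so the first Sunday is February 1 and the third is February 15.
1 September 2026 is a Tuesday, so the first Friday is September 4 and the fourth is September 25.
February 17, 2026 lies within the daylight-saving period (15 February – 25 September), so Galund is on daylight time, UTC−08:00.
11:30 Galund + 8h = 19:30 UTC.
At the standard offset (UTC+00:30), 19:30 UTC + 0h30m = 20:00 Varide Prefecture standard time.
Daylight saving runs 16 November 2025 – 23 February 2026; the standard-time date in Varide Prefecture, February 17, 2026, is inside that window, so Varide Prefecture is at UTC+01:30.
19:30 UTC + 1h30m = 21:00 Varide Prefecture.

21:00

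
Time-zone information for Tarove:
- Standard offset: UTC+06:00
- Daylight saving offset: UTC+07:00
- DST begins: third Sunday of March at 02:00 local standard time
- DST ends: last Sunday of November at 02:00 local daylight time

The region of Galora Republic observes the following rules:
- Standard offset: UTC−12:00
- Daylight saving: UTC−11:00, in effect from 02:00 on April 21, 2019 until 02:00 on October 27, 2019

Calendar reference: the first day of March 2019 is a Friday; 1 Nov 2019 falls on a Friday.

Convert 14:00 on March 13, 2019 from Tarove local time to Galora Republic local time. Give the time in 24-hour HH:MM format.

1 March 2019 is a Friday, so the first Sunday is March 3 and the third is March 17.
1 November 2019 is a Friday, so Sundays fall on 3, 10, 17, 24; the last is November 24.
Daylight saving runs 17 March – 24 November; March 13, 2019 is outside that window, so Tarove is on standard time at UTC+06:00.
14:00 Tarove − 6h = 08:00 UTC.
At the standard offset (UTC−12:00), 08:00 UTC − 12h = 20:00 Galora Republic standard time (rolling into the previous day, 12 March 2019).
The standard-time date in Galora Republic, March 12, 2019, is outside the daylight-saving period (21 April – 27 October), so Galora Republic is on standard time, UTC−12:00.
08:00 UTC − 12h = 20:00 Galora Republic (rolling into the previous day, 12 March 2019).

20:00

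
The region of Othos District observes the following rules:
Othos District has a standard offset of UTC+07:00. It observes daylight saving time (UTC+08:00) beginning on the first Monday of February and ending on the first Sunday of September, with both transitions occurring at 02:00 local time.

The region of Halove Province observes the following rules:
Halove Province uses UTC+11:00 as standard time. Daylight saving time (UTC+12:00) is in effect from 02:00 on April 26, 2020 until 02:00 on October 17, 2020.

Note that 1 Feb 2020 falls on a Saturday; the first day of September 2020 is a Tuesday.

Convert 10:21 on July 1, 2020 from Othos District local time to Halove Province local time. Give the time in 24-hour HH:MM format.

1 February 2020 is a Saturday, so the first Monday is February 3.
1 September 2020 is a Tuesday, so the first Sunday is September 6.
July 1, 2020 falls between 3 February and 6 September, so daylight saving is in effect and Othos District is at UTC+08:00.
10:21 Othos District − 8h = 02:21 UTC.
At the standard offset (UTC+11:00), 02:21 UTC + 11h = 13:21 Halove Province standard time.
The standard-time date in Halove Province, July 1, 2020, lies within the daylight-saving period (26 April – 17 October), so Halove Province is on daylight time, UTC+12:00.
02:21 UTC + 12h = 14:21 Halove Province.

14:21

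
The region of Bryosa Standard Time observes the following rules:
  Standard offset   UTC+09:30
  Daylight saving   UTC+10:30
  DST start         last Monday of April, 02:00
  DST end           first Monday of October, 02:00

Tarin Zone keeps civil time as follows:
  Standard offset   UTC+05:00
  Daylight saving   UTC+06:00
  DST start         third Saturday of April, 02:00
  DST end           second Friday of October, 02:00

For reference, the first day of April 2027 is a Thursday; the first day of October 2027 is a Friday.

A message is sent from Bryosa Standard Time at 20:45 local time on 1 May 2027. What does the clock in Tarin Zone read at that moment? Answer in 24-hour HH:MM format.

16:15

1 April 2027 is a Thursday, so Mondays fall on 5, 12, 19, 26; the last is April 26.
1 October 2027 is a Friday, so the first Monday is October 4.
1 May 2027 falls between 26 April and 4 October, so daylight saving is in effect and Bryosa Standard Time is at UTC+10:30.
20:45 Bryosa Standard Time − 10h30m = 10:15 UTC.
1 April 2027 is a Thursday, so the first Saturday is April 3 and the third is April 17.
1 October 2027 is a Friday, so the first Friday is October 1 and the second is October 8.
At the standard offset (UTC+05:00), 10:15 UTC + 5h = 15:15 Tarin Zone standard time.
Daylight saving runs 17 April – 8 October; the standard-time date in Tarin Zone, 1 May 2027, is inside that window, so Tarin Zone is at UTC+06:00.
10:15 UTC + 6h = 16:15 Tarin Zone.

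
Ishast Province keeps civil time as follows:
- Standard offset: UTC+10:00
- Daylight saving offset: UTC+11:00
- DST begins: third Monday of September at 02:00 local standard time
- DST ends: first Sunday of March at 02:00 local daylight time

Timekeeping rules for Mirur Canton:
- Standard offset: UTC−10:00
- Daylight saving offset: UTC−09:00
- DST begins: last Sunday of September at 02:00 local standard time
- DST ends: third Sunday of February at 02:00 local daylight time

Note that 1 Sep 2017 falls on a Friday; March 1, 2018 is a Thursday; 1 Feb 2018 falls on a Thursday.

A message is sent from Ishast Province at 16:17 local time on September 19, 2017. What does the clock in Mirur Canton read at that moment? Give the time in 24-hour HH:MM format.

19:17

1 September 2017 is a Friday, so the first Monday is September 4 and the third is September 18.
1 March 2018 is a Thursday, so the first Sunday is March 4.
Daylight saving runs 18 September 2017 – 4 March 2018; September 19, 2017 is inside that window, so Ishast Province is at UTC+11:00.
16:17 Ishast Province − 11h = 05:17 UTC.
1 September 2017 is a Friday, so Sundays fall on 3, 10, 17, 24; the last is September 24.
1 February 2018 is a Thursday, so the first Sunday is February 4 and the third is February 18.
At the standard offset (UTC−10:00), 05:17 UTC − 10h = 19:17 Mirur Canton standard time (rolling into the previous day, 18 September 2017).
Daylight saving runs 24 September 2017 – 18 February 2018; the standard-time date in Mirur Canton, September 18, 2017, is outside that window, so Mirur Canton is on standard time at UTC−10:00.
05:17 UTC − 10h = 19:17 Mirur Canton (rolling into the previous day, 18 September 2017).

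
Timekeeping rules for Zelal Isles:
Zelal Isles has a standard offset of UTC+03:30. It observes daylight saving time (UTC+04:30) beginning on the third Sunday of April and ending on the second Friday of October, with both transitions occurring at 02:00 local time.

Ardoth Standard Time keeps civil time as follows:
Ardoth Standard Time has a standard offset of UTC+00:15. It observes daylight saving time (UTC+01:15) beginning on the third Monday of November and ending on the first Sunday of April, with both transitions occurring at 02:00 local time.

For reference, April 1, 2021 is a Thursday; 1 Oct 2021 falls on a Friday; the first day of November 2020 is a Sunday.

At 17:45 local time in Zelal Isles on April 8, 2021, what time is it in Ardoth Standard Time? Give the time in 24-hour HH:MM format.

14:30

1 April 2021 is a Thursday, so the first Sunday is April 4 and the third is April 18.
1 October 2021 is a Friday, so the first Friday is October 1 and the second is October 8.
April 8, 2021 is outside the daylight-saving period (18 April – 8 October), so Zelal Isles is on standard time, UTC+03:30.
17:45 Zelal Isles − 3h30m = 14:15 UTC.
1 November 2020 is a Sunday, so the first Monday is November 2 and the third is November 16.
1 April 2021 is a Thursday, so the first Sunday is April 4.
At the standard offset (UTC+00:15), 14:15 UTC + 0h15m = 14:30 Ardoth Standard Time standard time.
Daylight saving runs 16 November 2020 – 4 April 2021; the standard-time date in Ardoth Standard Time, April 8, 2021, is outside that window, so Ardoth Standard Time is on standard time at UTC+00:15.
14:15 UTC + 0h15m = 14:30 Ardoth Standard Time.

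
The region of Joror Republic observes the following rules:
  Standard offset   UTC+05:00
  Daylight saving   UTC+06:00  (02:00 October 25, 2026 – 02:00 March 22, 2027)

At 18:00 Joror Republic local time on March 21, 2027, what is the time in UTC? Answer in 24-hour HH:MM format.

Daylight saving runs 25 October 2026 – 22 March 2027; March 21, 2027 is inside that window, so Joror Republic is at UTC+06:00.
18:00 local − 6h = 12:00 UTC.

12:00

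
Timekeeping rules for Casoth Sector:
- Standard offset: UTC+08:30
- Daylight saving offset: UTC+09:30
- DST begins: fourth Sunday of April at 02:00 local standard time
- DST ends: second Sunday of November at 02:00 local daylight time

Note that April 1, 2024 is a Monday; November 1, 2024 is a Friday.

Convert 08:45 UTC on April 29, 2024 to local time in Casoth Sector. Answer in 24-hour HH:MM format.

18:15

1 April 2024 is a Monday, so the first Sunday is April 7 and the fourth is April 28.
1 November 2024 is a Friday, so the first Sunday is November 3 and the second is November 10.
At the standard offset (UTC+08:30), 08:45 UTC + 8h30m = 17:15 Casoth Sector standard time.
Daylight saving runs 28 April – 10 November; the standard-time date in Casoth Sector, April 29, 2024, is inside that window, so Casoth Sector is at UTC+09:30.
08:45 UTC + 9h30m = 18:15 local.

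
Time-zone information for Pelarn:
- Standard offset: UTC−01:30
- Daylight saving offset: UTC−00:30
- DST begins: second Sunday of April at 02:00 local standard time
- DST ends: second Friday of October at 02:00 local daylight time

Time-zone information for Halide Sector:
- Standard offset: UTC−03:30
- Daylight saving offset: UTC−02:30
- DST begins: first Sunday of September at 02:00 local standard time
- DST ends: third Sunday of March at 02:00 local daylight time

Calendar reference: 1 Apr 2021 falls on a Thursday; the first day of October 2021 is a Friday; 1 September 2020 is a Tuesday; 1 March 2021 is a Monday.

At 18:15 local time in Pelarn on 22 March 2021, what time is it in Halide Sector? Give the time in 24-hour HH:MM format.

16:15

1 April 2021 is a Thursday, so the first Sunday is April 4 and the second is April 11.
1 October 2021 is a Friday, so the first Friday is October 1 and the second is October 8.
Daylight saving runs 11 April – 8 October; 22 March 2021 is outside that window, so Pelarn is on standard time at UTC−01:30.
18:15 Pelarn + 1h30m = 19:45 UTC.
1 September 2020 is a Tuesday, so the first Sunday is September 6.
1 March 2021 is a Monday, so the first Sunday is March 7 and the third is March 21.
At the standard offset (UTC−03:30), 19:45 UTC − 3h30m = 16:15 Halide Sector standard time.
The standard-time date in Halide Sector, 22 March 2021, does not fall between 6 September 2020 and 21 March 2021, so daylight saving is not in effect and Halide Sector is at UTC−03:30.
19:45 UTC − 3h30m = 16:15 Halide Sector.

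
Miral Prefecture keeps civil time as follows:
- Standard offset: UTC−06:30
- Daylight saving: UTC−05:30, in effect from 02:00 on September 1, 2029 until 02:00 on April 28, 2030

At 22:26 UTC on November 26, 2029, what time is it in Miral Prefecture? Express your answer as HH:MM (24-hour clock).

At the standard offset (UTC−06:30), 22:26 UTC − 6h30m = 15:56 Miral Prefecture standard time.
Daylight saving runs 1 September 2029 – 28 April 2030; the standard-time date in Miral Prefecture, November 26, 2029, is inside that window, so Miral Prefecture is at UTC−05:30.
22:26 UTC − 5h30m = 16:56 local.

16:56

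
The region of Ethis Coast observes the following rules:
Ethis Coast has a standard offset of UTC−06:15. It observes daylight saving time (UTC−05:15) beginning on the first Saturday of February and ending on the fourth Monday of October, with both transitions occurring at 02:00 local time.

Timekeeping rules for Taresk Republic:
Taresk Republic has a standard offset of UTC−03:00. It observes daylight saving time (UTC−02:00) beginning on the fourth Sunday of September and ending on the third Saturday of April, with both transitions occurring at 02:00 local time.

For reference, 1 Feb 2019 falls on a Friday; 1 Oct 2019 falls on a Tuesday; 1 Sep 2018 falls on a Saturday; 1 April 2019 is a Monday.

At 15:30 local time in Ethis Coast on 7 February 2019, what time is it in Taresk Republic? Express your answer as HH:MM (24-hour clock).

1 February 2019 is a Friday, so the first Saturday is February 2.
1 October 2019 is a Tuesday, so the first Monday is October 7 and the fourth is October 28.
7 February 2019 falls between 2 February and 28 October, so daylight saving is in effect and Ethis Coast is at UTC−05:15.
15:30 Ethis Coast + 5h15m = 20:45 UTC.
1 September 2018 is a Saturday, so the first Sunday is September 2 and the fourth is September 23.
1 April 2019 is a Monday, so the first Saturday is April 6 and the third is April 20.
At the standard offset (UTC−03:00), 20:45 UTC − 3h = 17:45 Taresk Republic standard time.
The standard-time date in Taresk Republic, 7 February 2019, falls between 23 September 2018 and 20 April 2019, so daylight saving is in effect and Taresk Republic is at UTC−02:00.
20:45 UTC − 2h = 18:45 Taresk Republic.

18:45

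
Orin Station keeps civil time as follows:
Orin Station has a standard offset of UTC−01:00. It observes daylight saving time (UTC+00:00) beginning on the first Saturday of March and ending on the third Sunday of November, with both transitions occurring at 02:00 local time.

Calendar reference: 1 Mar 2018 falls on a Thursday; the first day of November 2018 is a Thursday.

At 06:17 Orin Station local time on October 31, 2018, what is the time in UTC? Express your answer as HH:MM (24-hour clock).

1 March 2018 is a Thursday, so the first Saturday is March 3.
1 November 2018 is a Thursday, so the first Sunday is November 4 and the third is November 18.
October 31, 2018 falls between 3 March and 18 November, so daylight saving is in effect and Orin Station is at UTC+00:00.
06:17 local − 0h = 06:17 UTC.

06:17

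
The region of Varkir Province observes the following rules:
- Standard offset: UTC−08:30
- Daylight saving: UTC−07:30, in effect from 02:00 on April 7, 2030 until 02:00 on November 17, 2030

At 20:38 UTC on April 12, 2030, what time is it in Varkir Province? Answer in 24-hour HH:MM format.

13:08

At the standard offset (UTC−08:30), 20:38 UTC − 8h30m = 12:08 Varkir Province standard time.
The standard-time date in Varkir Province, April 12, 2030, lies within the daylight-saving period (7 April – 17 November), so Varkir Province is on daylight time, UTC−07:30.
20:38 UTC − 7h30m = 13:08 local.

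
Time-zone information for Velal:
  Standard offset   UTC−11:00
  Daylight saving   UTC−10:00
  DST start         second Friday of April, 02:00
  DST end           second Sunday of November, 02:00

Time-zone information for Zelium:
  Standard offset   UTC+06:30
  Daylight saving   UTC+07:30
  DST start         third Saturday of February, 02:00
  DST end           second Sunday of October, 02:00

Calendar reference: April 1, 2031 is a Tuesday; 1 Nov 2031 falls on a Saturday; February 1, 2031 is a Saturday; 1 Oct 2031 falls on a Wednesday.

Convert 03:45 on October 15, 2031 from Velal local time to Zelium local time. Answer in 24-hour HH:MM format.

20:15

1 April 2031 is a Tuesday, so the first Friday is April 4 and the second is April 11.
1 November 2031 is a Saturday, so the first Sunday is November 2 and the second is November 9.
Daylight saving runs 11 April – 9 November; October 15, 2031 is inside that window, so Velal is at UTC−10:00.
03:45 Velal + 10h = 13:45 UTC.
1 February 2031 is a Saturday, so the first Saturday is February 1 and the third is February 15.
1 October 2031 is a Wednesday, so the first Sunday is October 5 and the second is October 12.
At the standard offset (UTC+06:30), 13:45 UTC + 6h30m = 20:15 Zelium standard time.
The standard-time date in Zelium, October 15, 2031, is outside the daylight-saving period (15 February – 12 October), so Zelium is on standard time, UTC+06:30.
13:45 UTC + 6h30m = 20:15 Zelium.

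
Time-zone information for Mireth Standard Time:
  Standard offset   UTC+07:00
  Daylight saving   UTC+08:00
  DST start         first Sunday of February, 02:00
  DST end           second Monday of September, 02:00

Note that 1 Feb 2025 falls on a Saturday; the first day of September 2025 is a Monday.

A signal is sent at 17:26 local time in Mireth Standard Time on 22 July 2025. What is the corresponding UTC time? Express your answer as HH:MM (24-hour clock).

1 February 2025 is a Saturday, so the first Sunday is February 2.
1 September 2025 is a Monday, so the first Monday is September 1 and the second is September 8.
22 July 2025 lies within the daylight-saving period (2 February – 8 September), so Mireth Standard Time is on daylight time, UTC+08:00.
17:26 local − 8h = 09:26 UTC.

09:26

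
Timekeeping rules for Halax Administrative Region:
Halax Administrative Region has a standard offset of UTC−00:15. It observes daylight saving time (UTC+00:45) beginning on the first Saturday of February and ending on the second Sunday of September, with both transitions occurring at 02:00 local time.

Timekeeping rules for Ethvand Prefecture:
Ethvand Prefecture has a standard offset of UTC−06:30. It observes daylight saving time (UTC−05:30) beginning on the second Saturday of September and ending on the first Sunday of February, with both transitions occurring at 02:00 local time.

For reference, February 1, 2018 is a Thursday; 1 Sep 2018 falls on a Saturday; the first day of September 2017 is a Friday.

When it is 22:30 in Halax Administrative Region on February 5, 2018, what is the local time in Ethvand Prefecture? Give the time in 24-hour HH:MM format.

1 February 2018 is a Thursday, so the first Saturday is February 3.
1 September 2018 is a Saturday, so the first Sunday is September 2 and the second is September 9.
Daylight saving runs 3 February – 9 September; February 5, 2018 is inside that window, so Halax Administrative Region is at UTC+00:45.
22:30 Halax Administrative Region − 0h45m = 21:45 UTC.
1 September 2017 is a Friday, so the first Saturday is September 2 and the second is September 9.
1 February 2018 is a Thursday, so the first Sunday is February 4.
At the standard offset (UTC−06:30), 21:45 UTC − 6h30m = 15:15 Ethvand Prefecture standard time.
The standard-time date in Ethvand Prefecture, February 5, 2018, does not fall between 9 September 2017 and 4 February 2018, so daylight saving is not in effect and Ethvand Prefecture is at UTC−06:30.
21:45 UTC − 6h30m = 15:15 Ethvand Prefecture.

15:15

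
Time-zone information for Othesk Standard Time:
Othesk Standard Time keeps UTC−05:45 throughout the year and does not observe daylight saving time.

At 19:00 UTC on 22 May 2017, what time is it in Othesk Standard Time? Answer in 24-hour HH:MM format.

Othesk Standard Time stays on UTC−05:45 all year.
19:00 UTC − 5h45m = 13:15 local.

13:15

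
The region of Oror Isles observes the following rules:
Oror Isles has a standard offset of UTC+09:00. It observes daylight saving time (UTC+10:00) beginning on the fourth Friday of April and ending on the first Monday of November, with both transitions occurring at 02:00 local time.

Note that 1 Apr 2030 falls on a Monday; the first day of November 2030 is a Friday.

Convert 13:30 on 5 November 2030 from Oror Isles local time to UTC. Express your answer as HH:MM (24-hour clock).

1 April 2030 is a Monday, so the first Friday is April 5 and the fourth is April 26.
1 November 2030 is a Friday, so the first Monday is November 4.
5 November 2030 does not fall between 26 April and 4 November, so daylight saving is not in effect and Oror Isles is at UTC+09:00.
13:30 local − 9h = 04:30 UTC.

04:30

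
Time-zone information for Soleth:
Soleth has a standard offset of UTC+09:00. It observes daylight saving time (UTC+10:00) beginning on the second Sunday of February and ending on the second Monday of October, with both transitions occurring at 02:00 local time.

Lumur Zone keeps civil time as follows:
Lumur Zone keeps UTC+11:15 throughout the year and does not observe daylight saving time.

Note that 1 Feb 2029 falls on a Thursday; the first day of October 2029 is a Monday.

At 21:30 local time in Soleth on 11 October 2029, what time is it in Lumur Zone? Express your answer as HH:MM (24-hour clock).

23:45

1 February 2029 is a Thursday, so the first Sunday is February 4 and the second is February 11.
1 October 2029 is a Monday, so the first Monday is October 1 and the second is October 8.
11 October 2029 is outside the daylight-saving period (11 February – 8 October), so Soleth is on standard time, UTC+09:00.
21:30 Soleth − 9h = 12:30 UTC.
Lumur Zone stays on UTC+11:15 all year.
12:30 UTC + 11h15m = 23:45 Lumur Zone.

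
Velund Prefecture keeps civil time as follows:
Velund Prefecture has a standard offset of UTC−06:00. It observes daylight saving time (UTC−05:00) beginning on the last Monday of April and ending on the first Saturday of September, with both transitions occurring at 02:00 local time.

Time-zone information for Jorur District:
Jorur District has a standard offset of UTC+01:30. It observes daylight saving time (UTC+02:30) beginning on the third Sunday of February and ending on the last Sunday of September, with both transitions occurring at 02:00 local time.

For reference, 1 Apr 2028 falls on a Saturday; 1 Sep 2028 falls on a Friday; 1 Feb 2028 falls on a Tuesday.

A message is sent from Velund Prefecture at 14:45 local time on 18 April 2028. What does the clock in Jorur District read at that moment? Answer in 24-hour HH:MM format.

23:15

1 April 2028 is a Saturday, so Mondays fall on 3, 10, 17, 24; the last is April 24.
1 September 2028 is a Friday, so the first Saturday is September 2.
18 April 2028 does not fall between 24 April and 2 September, so daylight saving is not in effect and Velund Prefecture is at UTC−06:00.
14:45 Velund Prefecture + 6h = 20:45 UTC.
1 February 2028 is a Tuesday, so the first Sunday is February 6 and the third is February 20.
1 September 2028 is a Friday, so Sundays fall on 3, 10, 17, 24; the last is September 24.
At the standard offset (UTC+01:30), 20:45 UTC + 1h30m = 22:15 Jorur District standard time.
The standard-time date in Jorur District, 18 April 2028, lies within the daylight-saving period (20 February – 24 September), so Jorur District is on daylight time, UTC+02:30.
20:45 UTC + 2h30m = 23:15 Jorur District.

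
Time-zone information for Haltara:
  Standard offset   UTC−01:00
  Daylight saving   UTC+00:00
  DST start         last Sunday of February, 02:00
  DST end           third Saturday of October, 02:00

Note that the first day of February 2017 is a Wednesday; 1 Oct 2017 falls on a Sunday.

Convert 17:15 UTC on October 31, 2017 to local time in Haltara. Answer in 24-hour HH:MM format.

16:15

1 February 2017 is a Wednesday, so Sundays fall on 5, 12, 19, 26; the last is February 26.
1 October 2017 is a Sunday, so the first Saturday is October 7 and the third is October 21.
At the standard offset (UTC−01:00), 17:15 UTC − 1h = 16:15 Haltara standard time.
The standard-time date in Haltara, October 31, 2017, does not fall between 26 February and 21 October, so daylight saving is not in effect and Haltara is at UTC−01:00.
17:15 UTC − 1h = 16:15 local.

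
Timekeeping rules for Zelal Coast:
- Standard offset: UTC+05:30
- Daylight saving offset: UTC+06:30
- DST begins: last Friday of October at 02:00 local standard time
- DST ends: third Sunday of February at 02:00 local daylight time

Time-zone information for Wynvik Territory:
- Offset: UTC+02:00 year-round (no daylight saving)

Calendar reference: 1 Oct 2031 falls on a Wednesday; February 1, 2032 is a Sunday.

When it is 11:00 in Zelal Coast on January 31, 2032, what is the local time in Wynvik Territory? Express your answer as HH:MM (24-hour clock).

06:30

1 October 2031 is a Wednesday, so Fridays fall on 3, 10, 17, 24, 31; the last is October 31.
1 February 2032 is a Sunday, so the first Sunday is February 1 and the third is February 15.
January 31, 2032 falls between 31 October 2031 and 15 February 2032, so daylight saving is in effect and Zelal Coast is at UTC+06:30.
11:00 Zelal Coast − 6h30m = 04:30 UTC.
Wynvik Territory has no daylight saving, so its offset is UTC+02:00 year-round.
04:30 UTC + 2h = 06:30 Wynvik Territory.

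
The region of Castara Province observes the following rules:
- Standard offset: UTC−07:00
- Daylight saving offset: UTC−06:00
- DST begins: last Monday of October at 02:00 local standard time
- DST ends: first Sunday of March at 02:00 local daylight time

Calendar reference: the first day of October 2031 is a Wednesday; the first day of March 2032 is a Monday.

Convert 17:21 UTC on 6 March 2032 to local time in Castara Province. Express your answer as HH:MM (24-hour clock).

11:21

1 October 2031 is a Wednesday, so Mondays fall on 6, 13, 20, 27; the last is October 27.
1 March 2032 is a Monday, so the first Sunday is March 7.
At the standard offset (UTC−07:00), 17:21 UTC − 7h = 10:21 Castara Province standard time.
The standard-time date in Castara Province, 6 March 2032, lies within the daylight-saving period (27 October 2031 – 7 March 2032), so Castara Province is on daylight time, UTC−06:00.
17:21 UTC − 6h = 11:21 local.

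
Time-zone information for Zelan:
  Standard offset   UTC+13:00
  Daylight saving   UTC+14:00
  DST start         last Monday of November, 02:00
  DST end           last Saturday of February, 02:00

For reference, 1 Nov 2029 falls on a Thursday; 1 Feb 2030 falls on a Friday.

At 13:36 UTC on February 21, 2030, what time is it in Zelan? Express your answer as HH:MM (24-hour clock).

1 November 2029 is a Thursday, so Mondays fall on 5, 12, 19, 26; the last is November 26.
1 February 2030 is a Friday, so Saturdays fall on 2, 9, 16, 23; the last is February 23.
At the standard offset (UTC+13:00), 13:36 UTC + 13h = 02:36 Zelan standard time (rolling into the next day, 22 February 2030).
Daylight saving runs 26 November 2029 – 23 February 2030; the standard-time date in Zelan, February 22, 2030, is inside that window, so Zelan is at UTC+14:00.
13:36 UTC + 14h = 03:36 local (rolling into the next day, 22 February 2030).

03:36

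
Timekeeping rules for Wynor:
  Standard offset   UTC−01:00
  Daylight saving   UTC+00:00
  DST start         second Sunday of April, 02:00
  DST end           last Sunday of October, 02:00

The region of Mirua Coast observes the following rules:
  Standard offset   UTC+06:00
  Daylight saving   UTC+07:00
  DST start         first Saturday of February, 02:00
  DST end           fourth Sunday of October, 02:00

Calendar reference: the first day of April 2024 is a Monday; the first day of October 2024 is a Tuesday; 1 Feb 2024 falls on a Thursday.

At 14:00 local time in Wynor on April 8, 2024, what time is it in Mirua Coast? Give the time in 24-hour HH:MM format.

1 April 2024 is a Monday, so the first Sunday is April 7 and the second is April 14.
1 October 2024 is a Tuesday, so Sundays fall on 6, 13, 20, 27; the last is October 27.
April 8, 2024 does not fall between 14 April and 27 October, so daylight saving is not in effect and Wynor is at UTC−01:00.
14:00 Wynor + 1h = 15:00 UTC.
1 February 2024 is a Thursday, so the first Saturday is February 3.
1 October 2024 is a Tuesday, so the first Sunday is October 6 and the fourth is October 27.
At the standard offset (UTC+06:00), 15:00 UTC + 6h = 21:00 Mirua Coast standard time.
Daylight saving runs 3 February – 27 October; the standard-time date in Mirua Coast, April 8, 2024, is inside that window, so Mirua Coast is at UTC+07:00.
15:00 UTC + 7h = 22:00 Mirua Coast.

22:00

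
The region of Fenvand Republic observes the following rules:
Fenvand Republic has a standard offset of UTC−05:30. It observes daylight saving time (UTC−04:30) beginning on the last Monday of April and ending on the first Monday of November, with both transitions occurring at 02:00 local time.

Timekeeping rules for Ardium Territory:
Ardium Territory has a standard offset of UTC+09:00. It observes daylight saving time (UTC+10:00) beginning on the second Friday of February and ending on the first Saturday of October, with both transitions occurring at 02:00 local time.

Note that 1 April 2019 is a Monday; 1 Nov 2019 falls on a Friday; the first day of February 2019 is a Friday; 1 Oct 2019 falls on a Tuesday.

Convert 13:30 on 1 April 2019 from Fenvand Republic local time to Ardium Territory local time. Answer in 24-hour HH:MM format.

05:00

1 April 2019 is a Monday, so Mondays fall on 1, 8, 15, 22, 29; the last is April 29.
1 November 2019 is a Friday, so the first Monday is November 4.
1 April 2019 does not fall between 29 April and 4 November, so daylight saving is not in effect and Fenvand Republic is at UTC−05:30.
13:30 Fenvand Republic + 5h30m = 19:00 UTC.
1 February 2019 is a Friday, so the first Friday is February 1 and the second is February 8.
1 October 2019 is a Tuesday, so the first Saturday is October 5.
At the standard offset (UTC+09:00), 19:00 UTC + 9h = 04:00 Ardium Territory standard time (rolling into the next day, 2 April 2019).
Daylight saving runs 8 February – 5 October; the standard-time date in Ardium Territory, 2 April 2019, is inside that window, so Ardium Territory is at UTC+10:00.
19:00 UTC + 10h = 05:00 Ardium Territory (rolling into the next day, 2 April 2019).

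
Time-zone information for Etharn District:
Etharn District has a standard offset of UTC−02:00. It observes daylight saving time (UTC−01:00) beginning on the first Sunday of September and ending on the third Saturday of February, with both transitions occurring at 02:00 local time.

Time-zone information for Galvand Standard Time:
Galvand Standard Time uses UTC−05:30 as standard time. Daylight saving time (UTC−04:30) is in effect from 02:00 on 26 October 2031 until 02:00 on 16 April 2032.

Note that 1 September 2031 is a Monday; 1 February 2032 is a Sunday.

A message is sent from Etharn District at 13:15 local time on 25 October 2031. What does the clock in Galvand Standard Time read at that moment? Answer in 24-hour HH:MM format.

1 September 2031 is a Monday, so the first Sunday is September 7.
1 February 2032 is a Sunday, so the first Saturday is February 7 and the third is February 21.
25 October 2031 falls between 7 September 2031 and 21 February 2032, so daylight saving is in effect and Etharn District is at UTC−01:00.
13:15 Etharn District + 1h = 14:15 UTC.
At the standard offset (UTC−05:30), 14:15 UTC − 5h30m = 08:45 Galvand Standard Time standard time.
The standard-time date in Galvand Standard Time, 25 October 2031, does not fall between 26 October 2031 and 16 April 2032, so daylight saving is not in effect and Galvand Standard Time is at UTC−05:30.
14:15 UTC − 5h30m = 08:45 Galvand Standard Time.

08:45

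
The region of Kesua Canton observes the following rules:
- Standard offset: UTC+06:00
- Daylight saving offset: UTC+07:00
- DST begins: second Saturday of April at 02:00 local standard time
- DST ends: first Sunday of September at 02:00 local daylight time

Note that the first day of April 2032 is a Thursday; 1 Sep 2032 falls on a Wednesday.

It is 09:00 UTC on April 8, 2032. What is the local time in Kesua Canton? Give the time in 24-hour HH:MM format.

1 April 2032 is a Thursday, so the first Saturday is April 3 and the second is April 10.
1 September 2032 is a Wednesday, so the first Sunday is September 5.
At the standard offset (UTC+06:00), 09:00 UTC + 6h = 15:00 Kesua Canton standard time.
The standard-time date in Kesua Canton, April 8, 2032, is outside the daylight-saving period (10 April – 5 September), so Kesua Canton is on standard time, UTC+06:00.
09:00 UTC + 6h = 15:00 local.

15:00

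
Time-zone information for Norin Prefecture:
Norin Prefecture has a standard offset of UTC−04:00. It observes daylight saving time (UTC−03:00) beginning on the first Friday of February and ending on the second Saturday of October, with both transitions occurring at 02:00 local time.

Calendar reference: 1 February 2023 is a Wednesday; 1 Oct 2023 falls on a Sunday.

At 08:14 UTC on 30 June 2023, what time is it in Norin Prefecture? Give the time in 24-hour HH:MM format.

1 February 2023 is a Wednesday, so the first Friday is February 3.
1 October 2023 is a Sunday, so the first Saturday is October 7 and the second is October 14.
At the standard offset (UTC−04:00), 08:14 UTC − 4h = 04:14 Norin Prefecture standard time.
Daylight saving runs 3 February – 14 October; the standard-time date in Norin Prefecture, 30 June 2023, is inside that window, so Norin Prefecture is at UTC−03:00.
08:14 UTC − 3h = 05:14 local.

05:14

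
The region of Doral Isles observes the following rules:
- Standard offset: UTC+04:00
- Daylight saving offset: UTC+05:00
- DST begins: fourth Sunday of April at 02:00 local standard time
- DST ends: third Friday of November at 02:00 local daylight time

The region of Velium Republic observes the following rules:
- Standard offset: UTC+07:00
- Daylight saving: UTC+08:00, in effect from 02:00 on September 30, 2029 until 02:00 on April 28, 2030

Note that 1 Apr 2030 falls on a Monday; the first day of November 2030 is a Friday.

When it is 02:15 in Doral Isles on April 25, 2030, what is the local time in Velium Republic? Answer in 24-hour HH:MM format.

06:15

1 April 2030 is a Monday, so the first Sunday is April 7 and the fourth is April 28.
1 November 2030 is a Friday, so the first Friday is November 1 and the third is November 15.
April 25, 2030 is outside the daylight-saving period (28 April – 15 November), so Doral Isles is on standard time, UTC+04:00.
02:15 Doral Isles − 4h = 22:15 UTC (rolling into the previous day, 24 April 2030).
At the standard offset (UTC+07:00), 22:15 UTC + 7h = 05:15 Velium Republic standard time (rolling into the next day, 25 April 2030).
The standard-time date in Velium Republic, April 25, 2030, lies within the daylight-saving period (30 September 2029 – 28 April 2030), so Velium Republic is on daylight time, UTC+08:00.
22:15 UTC + 8h = 06:15 Velium Republic (rolling into the next day, 25 April 2030).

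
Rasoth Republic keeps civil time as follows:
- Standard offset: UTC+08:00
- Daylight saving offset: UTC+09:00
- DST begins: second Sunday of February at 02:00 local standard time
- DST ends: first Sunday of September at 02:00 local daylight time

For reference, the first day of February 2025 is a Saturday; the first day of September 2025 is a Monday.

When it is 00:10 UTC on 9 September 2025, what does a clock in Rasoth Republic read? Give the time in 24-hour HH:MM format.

1 February 2025 is a Saturday, so the first Sunday is February 2 and the second is February 9.
1 September 2025 is a Monday, so the first Sunday is September 7.
At the standard offset (UTC+08:00), 00:10 UTC + 8h = 08:10 Rasoth Republic standard time.
The standard-time date in Rasoth Republic, 9 September 2025, is outside the daylight-saving period (9 February – 7 September), so Rasoth Republic is on standard time, UTC+08:00.
00:10 UTC + 8h = 08:10 local.

08:10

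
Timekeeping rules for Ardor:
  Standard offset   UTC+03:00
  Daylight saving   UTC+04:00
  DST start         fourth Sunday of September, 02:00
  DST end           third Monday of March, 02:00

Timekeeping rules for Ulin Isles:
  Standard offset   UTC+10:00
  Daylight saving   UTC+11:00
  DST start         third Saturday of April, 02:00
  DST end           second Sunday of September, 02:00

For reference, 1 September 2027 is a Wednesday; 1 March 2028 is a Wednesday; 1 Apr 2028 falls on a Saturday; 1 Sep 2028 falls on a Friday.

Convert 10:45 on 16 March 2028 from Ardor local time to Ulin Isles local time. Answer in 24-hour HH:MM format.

1 September 2027 is a Wednesday, so the first Sunday is September 5 and the fourth is September 26.
1 March 2028 is a Wednesday, so the first Monday is March 6 and the third is March 20.
Daylight saving runs 26 September 2027 – 20 March 2028; 16 March 2028 is inside that window, so Ardor is at UTC+04:00.
10:45 Ardor − 4h = 06:45 UTC.
1 April 2028 is a Saturday, so the first Saturday is April 1 and the third is April 15.
1 September 2028 is a Friday, so the first Sunday is September 3 and the second is September 10.
At the standard offset (UTC+10:00), 06:45 UTC + 10h = 16:45 Ulin Isles standard time.
The standard-time date in Ulin Isles, 16 March 2028, is outside the daylight-saving period (15 April – 10 September), so Ulin Isles is on standard time, UTC+10:00.
06:45 UTC + 10h = 16:45 Ulin Isles.

16:45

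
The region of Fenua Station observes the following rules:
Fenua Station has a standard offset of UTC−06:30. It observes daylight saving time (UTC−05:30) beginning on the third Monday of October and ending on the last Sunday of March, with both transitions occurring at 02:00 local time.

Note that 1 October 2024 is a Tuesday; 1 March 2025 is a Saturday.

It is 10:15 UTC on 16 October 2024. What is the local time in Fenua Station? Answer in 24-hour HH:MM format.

03:45

1 October 2024 is a Tuesday, so the first Monday is October 7 and the third is October 21.
1 March 2025 is a Saturday, so Sundays fall on 2, 9, 16, 23, 30; the last is March 30.
At the standard offset (UTC−06:30), 10:15 UTC − 6h30m = 03:45 Fenua Station standard time.
The standard-time date in Fenua Station, 16 October 2024, is outside the daylight-saving period (21 October 2024 – 30 March 2025), so Fenua Station is on standard time, UTC−06:30.
10:15 UTC − 6h30m = 03:45 local.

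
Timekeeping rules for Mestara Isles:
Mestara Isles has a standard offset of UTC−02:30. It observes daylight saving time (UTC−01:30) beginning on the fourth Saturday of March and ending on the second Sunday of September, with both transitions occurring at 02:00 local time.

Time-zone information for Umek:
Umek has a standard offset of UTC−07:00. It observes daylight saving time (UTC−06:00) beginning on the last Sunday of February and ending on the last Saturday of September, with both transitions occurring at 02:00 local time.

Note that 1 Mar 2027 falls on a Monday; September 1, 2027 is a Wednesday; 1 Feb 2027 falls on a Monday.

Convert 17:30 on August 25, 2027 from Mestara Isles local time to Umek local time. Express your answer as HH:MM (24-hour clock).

1 March 2027 is a Monday, so the first Saturday is March 6 and the fourth is March 27.
1 September 2027 is a Wednesday, so the first Sunday is September 5 and the second is September 12.
August 25, 2027 lies within the daylight-saving period (27 March – 12 September), so Mestara Isles is on daylight time, UTC−01:30.
17:30 Mestara Isles + 1h30m = 19:00 UTC.
1 February 2027 is a Monday, so Sundays fall on 7, 14, 21, 28; the last is February 28.
1 September 2027 is a Wednesday, so Saturdays fall on 4, 11, 18, 25; the last is September 25.
At the standard offset (UTC−07:00), 19:00 UTC − 7h = 12:00 Umek standard time.
The standard-time date in Umek, August 25, 2027, lies within the daylight-saving period (28 February – 25 September), so Umek is on daylight time, UTC−06:00.
19:00 UTC − 6h = 13:00 Umek.

13:00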